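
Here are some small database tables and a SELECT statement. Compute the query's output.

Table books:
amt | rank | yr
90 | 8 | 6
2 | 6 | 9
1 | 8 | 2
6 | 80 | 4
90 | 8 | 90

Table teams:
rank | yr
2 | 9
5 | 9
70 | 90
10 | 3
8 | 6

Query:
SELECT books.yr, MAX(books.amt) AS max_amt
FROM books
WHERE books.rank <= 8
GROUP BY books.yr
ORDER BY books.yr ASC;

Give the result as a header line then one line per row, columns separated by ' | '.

== RESULT ==
books.yr | max_amt
2 | 1
6 | 90
9 | 2
90 | 90

Derivation:
After WHERE (4 rows):
books.amt | books.rank | books.yr
90 | 8 | 6
2 | 6 | 9
1 | 8 | 2
90 | 8 | 90
After GROUP BY (4 rows):
books.yr | max_amt
6 | 90
9 | 2
2 | 1
90 | 90
After ORDER BY (4 rows):
books.yr | max_amt
2 | 1
6 | 90
9 | 2
90 | 90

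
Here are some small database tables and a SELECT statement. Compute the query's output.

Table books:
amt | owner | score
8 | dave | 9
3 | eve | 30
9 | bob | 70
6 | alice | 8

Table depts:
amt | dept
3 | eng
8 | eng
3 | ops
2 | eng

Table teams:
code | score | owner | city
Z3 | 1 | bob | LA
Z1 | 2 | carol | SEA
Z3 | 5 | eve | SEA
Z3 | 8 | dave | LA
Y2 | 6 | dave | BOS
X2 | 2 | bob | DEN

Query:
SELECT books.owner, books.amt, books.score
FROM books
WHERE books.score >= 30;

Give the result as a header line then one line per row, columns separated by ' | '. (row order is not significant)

== RESULT ==
books.owner | books.amt | books.score
eve | 3 | 30
bob | 9 | 70

Derivation:
After WHERE (2 rows):
books.amt | books.owner | books.score
3 | eve | 30
9 | bob | 70
After SELECT (2 rows):
books.owner | books.amt | books.score
eve | 3 | 30
bob | 9 | 70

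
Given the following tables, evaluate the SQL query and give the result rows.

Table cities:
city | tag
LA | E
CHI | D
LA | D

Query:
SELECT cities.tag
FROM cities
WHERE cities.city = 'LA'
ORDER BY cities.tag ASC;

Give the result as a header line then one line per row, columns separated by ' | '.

After WHERE (2 rows):
cities.city | cities.tag
LA | E
LA | D
After SELECT (2 rows):
cities.tag
E
D
After ORDER BY (2 rows):
cities.tag
D
E

== RESULT ==
cities.tag
D
E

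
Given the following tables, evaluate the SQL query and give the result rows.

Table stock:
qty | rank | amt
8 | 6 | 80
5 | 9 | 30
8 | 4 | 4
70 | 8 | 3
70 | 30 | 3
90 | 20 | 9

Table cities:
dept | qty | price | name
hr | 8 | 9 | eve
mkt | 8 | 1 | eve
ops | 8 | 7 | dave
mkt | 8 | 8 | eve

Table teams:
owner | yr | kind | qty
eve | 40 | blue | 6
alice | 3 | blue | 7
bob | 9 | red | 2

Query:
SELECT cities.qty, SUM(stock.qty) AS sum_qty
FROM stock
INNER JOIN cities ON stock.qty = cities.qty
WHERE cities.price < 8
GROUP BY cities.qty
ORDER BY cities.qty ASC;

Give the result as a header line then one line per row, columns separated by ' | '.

== RESULT ==
cities.qty | sum_qty
8 | 32

Derivation:
After JOIN cities (8 rows):
stock.qty | stock.rank | stock.amt | cities.dept | cities.qty | cities.price | cities.name
8 | 6 | 80 | hr | 8 | 9 | eve
8 | 6 | 80 | mkt | 8 | 1 | eve
8 | 6 | 80 | ops | 8 | 7 | dave
8 | 6 | 80 | mkt | 8 | 8 | eve
8 | 4 | 4 | hr | 8 | 9 | eve
8 | 4 | 4 | mkt | 8 | 1 | eve
8 | 4 | 4 | ops | 8 | 7 | dave
8 | 4 | 4 | mkt | 8 | 8 | eve
After WHERE (4 rows):
stock.qty | stock.rank | stock.amt | cities.dept | cities.qty | cities.price | cities.name
8 | 6 | 80 | mkt | 8 | 1 | eve
8 | 6 | 80 | ops | 8 | 7 | dave
8 | 4 | 4 | mkt | 8 | 1 | eve
8 | 4 | 4 | ops | 8 | 7 | dave
After GROUP BY (1 rows):
cities.qty | sum_qty
8 | 32
After ORDER BY (1 rows):
cities.qty | sum_qty
8 | 32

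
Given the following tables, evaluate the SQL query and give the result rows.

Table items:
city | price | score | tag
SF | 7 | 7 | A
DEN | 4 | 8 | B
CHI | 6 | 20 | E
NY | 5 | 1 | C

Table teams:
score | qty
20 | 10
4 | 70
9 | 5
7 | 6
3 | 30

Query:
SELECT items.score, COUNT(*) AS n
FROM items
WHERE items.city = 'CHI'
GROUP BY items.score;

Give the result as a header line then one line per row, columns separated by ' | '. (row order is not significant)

== RESULT ==
items.score | n
20 | 1

Derivation:
After WHERE (1 rows):
items.city | items.price | items.score | items.tag
CHI | 6 | 20 | E
After GROUP BY (1 rows):
items.score | n
20 | 1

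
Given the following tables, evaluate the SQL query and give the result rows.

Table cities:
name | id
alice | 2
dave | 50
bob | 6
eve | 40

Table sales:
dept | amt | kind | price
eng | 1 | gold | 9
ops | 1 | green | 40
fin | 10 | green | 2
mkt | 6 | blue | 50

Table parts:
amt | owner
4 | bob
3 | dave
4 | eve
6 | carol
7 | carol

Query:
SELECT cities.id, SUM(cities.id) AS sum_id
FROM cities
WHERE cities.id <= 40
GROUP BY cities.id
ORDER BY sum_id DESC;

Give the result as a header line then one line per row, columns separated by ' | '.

After WHERE (3 rows):
cities.name | cities.id
alice | 2
bob | 6
eve | 40
After GROUP BY (3 rows):
cities.id | sum_id
2 | 2
6 | 6
40 | 40
After ORDER BY (3 rows):
cities.id | sum_id
40 | 40
6 | 6
2 | 2

== RESULT ==
cities.id | sum_id
40 | 40
6 | 6
2 | 2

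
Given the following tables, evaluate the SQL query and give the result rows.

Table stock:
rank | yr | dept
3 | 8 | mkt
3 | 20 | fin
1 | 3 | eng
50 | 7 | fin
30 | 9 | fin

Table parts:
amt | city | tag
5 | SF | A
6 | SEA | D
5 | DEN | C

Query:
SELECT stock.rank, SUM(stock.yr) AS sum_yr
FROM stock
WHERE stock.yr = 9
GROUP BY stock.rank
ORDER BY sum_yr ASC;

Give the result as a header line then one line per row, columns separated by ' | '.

After WHERE (1 rows):
stock.rank | stock.yr | stock.dept
30 | 9 | fin
After GROUP BY (1 rows):
stock.rank | sum_yr
30 | 9
After ORDER BY (1 rows):
stock.rank | sum_yr
30 | 9

== RESULT ==
stock.rank | sum_yr
30 | 9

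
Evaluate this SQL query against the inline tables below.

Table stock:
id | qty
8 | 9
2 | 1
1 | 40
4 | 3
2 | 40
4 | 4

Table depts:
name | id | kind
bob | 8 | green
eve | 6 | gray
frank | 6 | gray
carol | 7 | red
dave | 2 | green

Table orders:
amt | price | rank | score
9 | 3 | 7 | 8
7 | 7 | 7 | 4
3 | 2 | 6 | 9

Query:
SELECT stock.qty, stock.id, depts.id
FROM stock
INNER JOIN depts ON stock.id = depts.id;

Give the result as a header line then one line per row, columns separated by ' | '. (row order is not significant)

== RESULT ==
stock.qty | stock.id | depts.id
9 | 8 | 8
1 | 2 | 2
40 | 2 | 2

Derivation:
After JOIN depts (3 rows):
stock.id | stock.qty | depts.name | depts.id | depts.kind
8 | 9 | bob | 8 | green
2 | 1 | dave | 2 | green
2 | 40 | dave | 2 | green
After SELECT (3 rows):
stock.qty | stock.id | depts.id
9 | 8 | 8
1 | 2 | 2
40 | 2 | 2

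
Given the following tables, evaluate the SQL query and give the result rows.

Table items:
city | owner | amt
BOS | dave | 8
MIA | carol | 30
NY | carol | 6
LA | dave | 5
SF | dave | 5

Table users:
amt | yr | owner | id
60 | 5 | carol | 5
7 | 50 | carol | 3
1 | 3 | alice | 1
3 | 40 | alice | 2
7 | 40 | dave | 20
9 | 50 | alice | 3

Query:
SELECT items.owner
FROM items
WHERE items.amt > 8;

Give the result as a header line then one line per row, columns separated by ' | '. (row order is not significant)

== RESULT ==
items.owner
carol

Derivation:
After WHERE (1 rows):
items.city | items.owner | items.amt
MIA | carol | 30
After SELECT (1 rows):
items.owner
carol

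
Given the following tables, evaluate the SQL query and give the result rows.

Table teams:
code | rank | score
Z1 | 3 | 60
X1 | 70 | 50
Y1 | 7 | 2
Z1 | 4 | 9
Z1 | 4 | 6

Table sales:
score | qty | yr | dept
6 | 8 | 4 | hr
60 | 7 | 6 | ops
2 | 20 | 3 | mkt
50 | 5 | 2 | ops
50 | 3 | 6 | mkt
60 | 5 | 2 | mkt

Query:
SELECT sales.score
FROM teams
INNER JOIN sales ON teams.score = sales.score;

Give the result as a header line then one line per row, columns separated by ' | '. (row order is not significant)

== RESULT ==
sales.score
60
60
50
50
2
6

Derivation:
After JOIN sales (6 rows):
teams.code | teams.rank | teams.score | sales.score | sales.qty | sales.yr | sales.dept
Z1 | 3 | 60 | 60 | 7 | 6 | ops
Z1 | 3 | 60 | 60 | 5 | 2 | mkt
X1 | 70 | 50 | 50 | 5 | 2 | ops
X1 | 70 | 50 | 50 | 3 | 6 | mkt
Y1 | 7 | 2 | 2 | 20 | 3 | mkt
Z1 | 4 | 6 | 6 | 8 | 4 | hr
After SELECT (6 rows):
sales.score
60
60
50
50
2
6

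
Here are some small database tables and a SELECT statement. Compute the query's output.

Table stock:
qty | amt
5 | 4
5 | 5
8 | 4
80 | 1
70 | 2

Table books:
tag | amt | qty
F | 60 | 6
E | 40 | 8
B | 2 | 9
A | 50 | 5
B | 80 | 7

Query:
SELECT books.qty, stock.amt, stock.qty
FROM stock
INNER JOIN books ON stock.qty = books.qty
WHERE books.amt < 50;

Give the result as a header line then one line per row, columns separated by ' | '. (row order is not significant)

== RESULT ==
books.qty | stock.amt | stock.qty
8 | 4 | 8

Derivation:
After JOIN books (3 rows):
stock.qty | stock.amt | books.tag | books.amt | books.qty
5 | 4 | A | 50 | 5
5 | 5 | A | 50 | 5
8 | 4 | E | 40 | 8
After WHERE (1 rows):
stock.qty | stock.amt | books.tag | books.amt | books.qty
8 | 4 | E | 40 | 8
After SELECT (1 rows):
books.qty | stock.amt | stock.qty
8 | 4 | 8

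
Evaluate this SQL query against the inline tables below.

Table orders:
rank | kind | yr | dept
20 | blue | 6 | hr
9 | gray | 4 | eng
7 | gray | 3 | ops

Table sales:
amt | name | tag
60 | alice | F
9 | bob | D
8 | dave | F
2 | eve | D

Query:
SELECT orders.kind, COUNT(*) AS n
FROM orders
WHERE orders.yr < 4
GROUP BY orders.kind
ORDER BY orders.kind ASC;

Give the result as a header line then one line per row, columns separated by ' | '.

After WHERE (1 rows):
orders.rank | orders.kind | orders.yr | orders.dept
7 | gray | 3 | ops
After GROUP BY (1 rows):
orders.kind | n
gray | 1
After ORDER BY (1 rows):
orders.kind | n
gray | 1

== RESULT ==
orders.kind | n
gray | 1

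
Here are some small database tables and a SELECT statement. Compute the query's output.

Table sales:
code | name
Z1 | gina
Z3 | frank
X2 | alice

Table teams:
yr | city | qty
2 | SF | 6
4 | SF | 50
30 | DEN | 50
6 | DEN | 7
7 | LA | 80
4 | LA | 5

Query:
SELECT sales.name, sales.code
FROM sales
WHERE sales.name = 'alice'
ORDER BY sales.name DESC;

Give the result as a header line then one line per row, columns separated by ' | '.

== RESULT ==
sales.name | sales.code
alice | X2

Derivation:
After WHERE (1 rows):
sales.code | sales.name
X2 | alice
After SELECT (1 rows):
sales.name | sales.code
alice | X2
After ORDER BY (1 rows):
sales.name | sales.code
alice | X2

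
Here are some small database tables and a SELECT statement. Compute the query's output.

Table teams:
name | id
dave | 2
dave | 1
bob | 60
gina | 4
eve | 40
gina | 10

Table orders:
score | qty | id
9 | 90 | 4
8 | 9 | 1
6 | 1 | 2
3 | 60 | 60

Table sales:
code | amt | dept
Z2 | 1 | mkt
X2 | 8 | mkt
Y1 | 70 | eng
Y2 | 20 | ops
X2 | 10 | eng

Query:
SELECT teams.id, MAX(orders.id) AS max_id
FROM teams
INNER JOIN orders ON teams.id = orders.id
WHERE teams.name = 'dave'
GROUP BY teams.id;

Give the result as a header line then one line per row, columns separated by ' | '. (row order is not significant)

After JOIN orders (4 rows):
teams.name | teams.id | orders.score | orders.qty | orders.id
dave | 2 | 6 | 1 | 2
dave | 1 | 8 | 9 | 1
bob | 60 | 3 | 60 | 60
gina | 4 | 9 | 90 | 4
After WHERE (2 rows):
teams.name | teams.id | orders.score | orders.qty | orders.id
dave | 2 | 6 | 1 | 2
dave | 1 | 8 | 9 | 1
After GROUP BY (2 rows):
teams.id | max_id
2 | 2
1 | 1

== RESULT ==
teams.id | max_id
2 | 2
1 | 1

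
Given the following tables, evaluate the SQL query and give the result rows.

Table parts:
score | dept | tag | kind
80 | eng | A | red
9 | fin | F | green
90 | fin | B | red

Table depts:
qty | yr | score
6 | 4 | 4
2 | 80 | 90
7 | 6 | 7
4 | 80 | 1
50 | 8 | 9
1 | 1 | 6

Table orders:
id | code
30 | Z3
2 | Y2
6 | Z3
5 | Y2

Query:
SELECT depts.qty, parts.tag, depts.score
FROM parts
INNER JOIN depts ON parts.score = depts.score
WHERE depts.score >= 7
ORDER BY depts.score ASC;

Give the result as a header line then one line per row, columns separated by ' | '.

== RESULT ==
depts.qty | parts.tag | depts.score
50 | F | 9
2 | B | 90

Derivation:
After JOIN depts (2 rows):
parts.score | parts.dept | parts.tag | parts.kind | depts.qty | depts.yr | depts.score
9 | fin | F | green | 50 | 8 | 9
90 | fin | B | red | 2 | 80 | 90
After WHERE (2 rows):
parts.score | parts.dept | parts.tag | parts.kind | depts.qty | depts.yr | depts.score
9 | fin | F | green | 50 | 8 | 9
90 | fin | B | red | 2 | 80 | 90
After SELECT (2 rows):
depts.qty | parts.tag | depts.score
50 | F | 9
2 | B | 90
After ORDER BY (2 rows):
depts.qty | parts.tag | depts.score
50 | F | 9
2 | B | 90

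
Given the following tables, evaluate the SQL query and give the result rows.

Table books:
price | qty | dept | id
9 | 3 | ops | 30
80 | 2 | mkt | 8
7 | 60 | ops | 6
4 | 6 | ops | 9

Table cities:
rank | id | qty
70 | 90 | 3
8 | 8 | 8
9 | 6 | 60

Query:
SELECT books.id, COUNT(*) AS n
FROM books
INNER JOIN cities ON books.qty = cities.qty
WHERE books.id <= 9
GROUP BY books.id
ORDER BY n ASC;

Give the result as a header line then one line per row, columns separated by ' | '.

After JOIN cities (2 rows):
books.price | books.qty | books.dept | books.id | cities.rank | cities.id | cities.qty
9 | 3 | ops | 30 | 70 | 90 | 3
7 | 60 | ops | 6 | 9 | 6 | 60
After WHERE (1 rows):
books.price | books.qty | books.dept | books.id | cities.rank | cities.id | cities.qty
7 | 60 | ops | 6 | 9 | 6 | 60
After GROUP BY (1 rows):
books.id | n
6 | 1
After ORDER BY (1 rows):
books.id | n
6 | 1

== RESULT ==
books.id | n
6 | 1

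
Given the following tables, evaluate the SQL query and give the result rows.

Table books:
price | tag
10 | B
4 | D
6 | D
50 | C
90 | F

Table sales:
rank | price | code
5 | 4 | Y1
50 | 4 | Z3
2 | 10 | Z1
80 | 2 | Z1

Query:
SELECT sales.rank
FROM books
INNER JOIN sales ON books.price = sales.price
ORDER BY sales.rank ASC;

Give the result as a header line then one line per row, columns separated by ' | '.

After JOIN sales (3 rows):
books.price | books.tag | sales.rank | sales.price | sales.code
10 | B | 2 | 10 | Z1
4 | D | 5 | 4 | Y1
4 | D | 50 | 4 | Z3
After SELECT (3 rows):
sales.rank
2
5
50
After ORDER BY (3 rows):
sales.rank
2
5
50

== RESULT ==
sales.rank
2
5
50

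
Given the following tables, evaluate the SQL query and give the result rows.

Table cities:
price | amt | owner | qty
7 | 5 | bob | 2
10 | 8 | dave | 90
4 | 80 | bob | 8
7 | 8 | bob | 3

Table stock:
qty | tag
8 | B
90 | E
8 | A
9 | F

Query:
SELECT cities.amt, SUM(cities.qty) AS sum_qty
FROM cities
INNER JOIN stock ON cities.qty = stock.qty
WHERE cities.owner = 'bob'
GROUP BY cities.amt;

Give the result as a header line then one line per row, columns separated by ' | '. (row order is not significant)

== RESULT ==
cities.amt | sum_qty
80 | 16

Derivation:
After JOIN stock (3 rows):
cities.price | cities.amt | cities.owner | cities.qty | stock.qty | stock.tag
10 | 8 | dave | 90 | 90 | E
4 | 80 | bob | 8 | 8 | B
4 | 80 | bob | 8 | 8 | A
After WHERE (2 rows):
cities.price | cities.amt | cities.owner | cities.qty | stock.qty | stock.tag
4 | 80 | bob | 8 | 8 | B
4 | 80 | bob | 8 | 8 | A
After GROUP BY (1 rows):
cities.amt | sum_qty
80 | 16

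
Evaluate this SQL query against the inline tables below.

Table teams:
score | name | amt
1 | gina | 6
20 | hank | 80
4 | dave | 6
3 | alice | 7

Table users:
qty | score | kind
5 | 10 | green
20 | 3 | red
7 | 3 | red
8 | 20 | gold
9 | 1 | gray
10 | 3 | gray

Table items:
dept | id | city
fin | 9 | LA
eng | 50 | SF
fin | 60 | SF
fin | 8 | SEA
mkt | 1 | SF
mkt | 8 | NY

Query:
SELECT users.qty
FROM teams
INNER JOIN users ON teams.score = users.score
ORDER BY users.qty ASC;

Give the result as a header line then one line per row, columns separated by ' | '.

== RESULT ==
users.qty
7
8
9
10
20

Derivation:
After JOIN users (5 rows):
teams.score | teams.name | teams.amt | users.qty | users.score | users.kind
1 | gina | 6 | 9 | 1 | gray
20 | hank | 80 | 8 | 20 | gold
3 | alice | 7 | 20 | 3 | red
3 | alice | 7 | 7 | 3 | red
3 | alice | 7 | 10 | 3 | gray
After SELECT (5 rows):
users.qty
9
8
20
7
10
After ORDER BY (5 rows):
users.qty
7
8
9
10
20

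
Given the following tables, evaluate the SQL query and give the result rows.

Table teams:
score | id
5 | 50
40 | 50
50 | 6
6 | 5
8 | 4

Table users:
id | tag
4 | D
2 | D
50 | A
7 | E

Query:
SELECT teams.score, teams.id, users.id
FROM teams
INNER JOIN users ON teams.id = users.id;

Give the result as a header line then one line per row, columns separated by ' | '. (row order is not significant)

After JOIN users (3 rows):
teams.score | teams.id | users.id | users.tag
5 | 50 | 50 | A
40 | 50 | 50 | A
8 | 4 | 4 | D
After SELECT (3 rows):
teams.score | teams.id | users.id
5 | 50 | 50
40 | 50 | 50
8 | 4 | 4

== RESULT ==
teams.score | teams.id | users.id
5 | 50 | 50
40 | 50 | 50
8 | 4 | 4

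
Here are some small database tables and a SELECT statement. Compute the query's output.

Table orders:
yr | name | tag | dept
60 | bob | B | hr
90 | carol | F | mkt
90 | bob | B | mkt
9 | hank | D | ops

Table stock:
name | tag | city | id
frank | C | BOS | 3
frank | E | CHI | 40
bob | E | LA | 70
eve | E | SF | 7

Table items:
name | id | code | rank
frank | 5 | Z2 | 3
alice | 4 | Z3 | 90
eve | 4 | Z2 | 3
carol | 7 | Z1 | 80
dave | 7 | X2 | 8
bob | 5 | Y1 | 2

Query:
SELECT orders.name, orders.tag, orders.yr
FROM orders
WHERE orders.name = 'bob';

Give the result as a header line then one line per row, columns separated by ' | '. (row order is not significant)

After WHERE (2 rows):
orders.yr | orders.name | orders.tag | orders.dept
60 | bob | B | hr
90 | bob | B | mkt
After SELECT (2 rows):
orders.name | orders.tag | orders.yr
bob | B | 60
bob | B | 90

== RESULT ==
orders.name | orders.tag | orders.yr
bob | B | 60
bob | B | 90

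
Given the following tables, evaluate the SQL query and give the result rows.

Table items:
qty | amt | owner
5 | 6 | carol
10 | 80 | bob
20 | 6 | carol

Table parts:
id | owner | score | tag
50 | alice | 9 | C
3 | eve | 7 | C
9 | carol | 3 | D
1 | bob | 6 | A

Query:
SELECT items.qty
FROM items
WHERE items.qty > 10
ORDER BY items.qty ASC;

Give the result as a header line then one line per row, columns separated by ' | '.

After WHERE (1 rows):
items.qty | items.amt | items.owner
20 | 6 | carol
After SELECT (1 rows):
items.qty
20
After ORDER BY (1 rows):
items.qty
20

== RESULT ==
items.qty
20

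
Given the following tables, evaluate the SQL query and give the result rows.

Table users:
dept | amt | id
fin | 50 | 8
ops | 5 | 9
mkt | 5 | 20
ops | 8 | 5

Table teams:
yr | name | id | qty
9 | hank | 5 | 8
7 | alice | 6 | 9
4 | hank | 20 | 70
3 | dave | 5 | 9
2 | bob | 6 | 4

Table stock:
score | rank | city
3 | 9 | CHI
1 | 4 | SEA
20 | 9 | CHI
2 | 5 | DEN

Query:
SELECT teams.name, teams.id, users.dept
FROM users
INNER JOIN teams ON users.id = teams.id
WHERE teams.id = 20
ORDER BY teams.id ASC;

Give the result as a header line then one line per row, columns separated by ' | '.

After JOIN teams (3 rows):
users.dept | users.amt | users.id | teams.yr | teams.name | teams.id | teams.qty
mkt | 5 | 20 | 4 | hank | 20 | 70
ops | 8 | 5 | 9 | hank | 5 | 8
ops | 8 | 5 | 3 | dave | 5 | 9
After WHERE (1 rows):
users.dept | users.amt | users.id | teams.yr | teams.name | teams.id | teams.qty
mkt | 5 | 20 | 4 | hank | 20 | 70
After SELECT (1 rows):
teams.name | teams.id | users.dept
hank | 20 | mkt
After ORDER BY (1 rows):
teams.name | teams.id | users.dept
hank | 20 | mkt

== RESULT ==
teams.name | teams.id | users.dept
hank | 20 | mkt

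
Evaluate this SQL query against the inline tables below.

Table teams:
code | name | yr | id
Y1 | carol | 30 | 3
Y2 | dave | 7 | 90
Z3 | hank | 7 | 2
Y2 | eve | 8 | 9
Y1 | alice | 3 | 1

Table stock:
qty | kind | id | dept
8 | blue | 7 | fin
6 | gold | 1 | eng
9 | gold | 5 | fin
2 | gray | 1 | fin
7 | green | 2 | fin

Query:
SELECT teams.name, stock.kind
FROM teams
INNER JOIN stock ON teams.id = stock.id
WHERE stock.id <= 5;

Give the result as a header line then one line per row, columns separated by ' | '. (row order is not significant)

After JOIN stock (3 rows):
teams.code | teams.name | teams.yr | teams.id | stock.qty | stock.kind | stock.id | stock.dept
Z3 | hank | 7 | 2 | 7 | green | 2 | fin
Y1 | alice | 3 | 1 | 6 | gold | 1 | eng
Y1 | alice | 3 | 1 | 2 | gray | 1 | fin
After WHERE (3 rows):
teams.code | teams.name | teams.yr | teams.id | stock.qty | stock.kind | stock.id | stock.dept
Z3 | hank | 7 | 2 | 7 | green | 2 | fin
Y1 | alice | 3 | 1 | 6 | gold | 1 | eng
Y1 | alice | 3 | 1 | 2 | gray | 1 | fin
After SELECT (3 rows):
teams.name | stock.kind
hank | green
alice | gold
alice | gray

== RESULT ==
teams.name | stock.kind
hank | green
alice | gold
alice | gray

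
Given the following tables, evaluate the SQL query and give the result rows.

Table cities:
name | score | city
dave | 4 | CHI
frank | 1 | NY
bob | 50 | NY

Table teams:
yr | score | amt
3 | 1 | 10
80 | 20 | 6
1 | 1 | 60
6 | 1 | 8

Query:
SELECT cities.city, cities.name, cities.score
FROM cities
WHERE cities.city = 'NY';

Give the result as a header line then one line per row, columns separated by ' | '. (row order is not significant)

== RESULT ==
cities.city | cities.name | cities.score
NY | frank | 1
NY | bob | 50

Derivation:
After WHERE (2 rows):
cities.name | cities.score | cities.city
frank | 1 | NY
bob | 50 | NY
After SELECT (2 rows):
cities.city | cities.name | cities.score
NY | frank | 1
NY | bob | 50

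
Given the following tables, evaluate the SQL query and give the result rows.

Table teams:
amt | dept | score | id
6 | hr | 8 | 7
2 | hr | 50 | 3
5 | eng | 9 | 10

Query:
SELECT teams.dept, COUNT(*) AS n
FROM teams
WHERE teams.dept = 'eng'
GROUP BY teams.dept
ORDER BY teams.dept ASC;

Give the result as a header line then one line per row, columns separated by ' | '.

== RESULT ==
teams.dept | n
eng | 1

Derivation:
After WHERE (1 rows):
teams.amt | teams.dept | teams.score | teams.id
5 | eng | 9 | 10
After GROUP BY (1 rows):
teams.dept | n
eng | 1
After ORDER BY (1 rows):
teams.dept | n
eng | 1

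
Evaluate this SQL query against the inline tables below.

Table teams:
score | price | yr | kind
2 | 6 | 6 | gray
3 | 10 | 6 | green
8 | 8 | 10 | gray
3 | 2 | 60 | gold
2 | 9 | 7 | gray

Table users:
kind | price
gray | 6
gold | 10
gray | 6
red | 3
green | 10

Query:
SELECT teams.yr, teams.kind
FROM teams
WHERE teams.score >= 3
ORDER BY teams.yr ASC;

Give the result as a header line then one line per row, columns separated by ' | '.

== RESULT ==
teams.yr | teams.kind
6 | green
10 | gray
60 | gold

Derivation:
After WHERE (3 rows):
teams.score | teams.price | teams.yr | teams.kind
3 | 10 | 6 | green
8 | 8 | 10 | gray
3 | 2 | 60 | gold
After SELECT (3 rows):
teams.yr | teams.kind
6 | green
10 | gray
60 | gold
After ORDER BY (3 rows):
teams.yr | teams.kind
6 | green
10 | gray
60 | gold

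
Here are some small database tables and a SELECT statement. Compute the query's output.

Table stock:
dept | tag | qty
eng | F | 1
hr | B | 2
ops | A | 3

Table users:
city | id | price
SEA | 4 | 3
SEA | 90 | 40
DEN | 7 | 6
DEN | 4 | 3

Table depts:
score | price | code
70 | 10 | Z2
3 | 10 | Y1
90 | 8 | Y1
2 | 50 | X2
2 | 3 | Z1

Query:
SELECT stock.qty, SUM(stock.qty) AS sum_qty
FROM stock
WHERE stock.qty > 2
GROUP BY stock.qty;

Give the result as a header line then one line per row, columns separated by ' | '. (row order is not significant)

== RESULT ==
stock.qty | sum_qty
3 | 3

Derivation:
After WHERE (1 rows):
stock.dept | stock.tag | stock.qty
ops | A | 3
After GROUP BY (1 rows):
stock.qty | sum_qty
3 | 3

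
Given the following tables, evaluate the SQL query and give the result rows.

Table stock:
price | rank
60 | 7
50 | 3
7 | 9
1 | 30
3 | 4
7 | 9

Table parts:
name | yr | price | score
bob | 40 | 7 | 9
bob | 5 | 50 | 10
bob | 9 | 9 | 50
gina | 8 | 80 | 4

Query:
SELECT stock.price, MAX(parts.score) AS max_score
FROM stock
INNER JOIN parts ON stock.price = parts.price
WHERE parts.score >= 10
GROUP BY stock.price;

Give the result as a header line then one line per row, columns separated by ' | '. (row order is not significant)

After JOIN parts (3 rows):
stock.price | stock.rank | parts.name | parts.yr | parts.price | parts.score
50 | 3 | bob | 5 | 50 | 10
7 | 9 | bob | 40 | 7 | 9
7 | 9 | bob | 40 | 7 | 9
After WHERE (1 rows):
stock.price | stock.rank | parts.name | parts.yr | parts.price | parts.score
50 | 3 | bob | 5 | 50 | 10
After GROUP BY (1 rows):
stock.price | max_score
50 | 10

== RESULT ==
stock.price | max_score
50 | 10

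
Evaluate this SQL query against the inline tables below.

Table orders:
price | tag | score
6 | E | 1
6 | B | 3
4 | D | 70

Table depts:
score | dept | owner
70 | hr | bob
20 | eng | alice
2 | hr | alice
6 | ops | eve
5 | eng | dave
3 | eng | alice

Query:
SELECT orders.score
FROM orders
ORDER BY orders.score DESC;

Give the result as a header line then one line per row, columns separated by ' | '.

== RESULT ==
orders.score
70
3
1

Derivation:
After SELECT (3 rows):
orders.score
1
3
70
After ORDER BY (3 rows):
orders.score
70
3
1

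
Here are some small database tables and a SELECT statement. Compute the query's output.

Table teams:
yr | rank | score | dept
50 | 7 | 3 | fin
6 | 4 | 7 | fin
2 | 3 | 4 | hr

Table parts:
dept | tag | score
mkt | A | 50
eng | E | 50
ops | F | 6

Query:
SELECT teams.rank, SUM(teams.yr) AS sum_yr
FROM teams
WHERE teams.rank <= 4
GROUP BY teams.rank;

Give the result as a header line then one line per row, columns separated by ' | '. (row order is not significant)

== RESULT ==
teams.rank | sum_yr
4 | 6
3 | 2

Derivation:
After WHERE (2 rows):
teams.yr | teams.rank | teams.score | teams.dept
6 | 4 | 7 | fin
2 | 3 | 4 | hr
After GROUP BY (2 rows):
teams.rank | sum_yr
4 | 6
3 | 2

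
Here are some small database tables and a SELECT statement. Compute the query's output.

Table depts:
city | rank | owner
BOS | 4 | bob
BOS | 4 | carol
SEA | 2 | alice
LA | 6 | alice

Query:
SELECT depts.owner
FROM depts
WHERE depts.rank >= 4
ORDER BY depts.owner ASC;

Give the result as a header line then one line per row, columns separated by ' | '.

After WHERE (3 rows):
depts.city | depts.rank | depts.owner
BOS | 4 | bob
BOS | 4 | carol
LA | 6 | alice
After SELECT (3 rows):
depts.owner
bob
carol
alice
After ORDER BY (3 rows):
depts.owner
alice
bob
carol

== RESULT ==
depts.owner
alice
bob
carol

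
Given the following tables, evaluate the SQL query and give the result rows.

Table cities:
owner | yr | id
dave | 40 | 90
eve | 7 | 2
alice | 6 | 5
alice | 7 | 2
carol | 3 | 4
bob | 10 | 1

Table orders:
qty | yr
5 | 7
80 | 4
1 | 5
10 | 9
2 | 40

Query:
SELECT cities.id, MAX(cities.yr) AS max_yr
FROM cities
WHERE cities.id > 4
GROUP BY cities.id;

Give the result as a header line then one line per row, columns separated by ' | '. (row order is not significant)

After WHERE (2 rows):
cities.owner | cities.yr | cities.id
dave | 40 | 90
alice | 6 | 5
After GROUP BY (2 rows):
cities.id | max_yr
90 | 40
5 | 6

== RESULT ==
cities.id | max_yr
90 | 40
5 | 6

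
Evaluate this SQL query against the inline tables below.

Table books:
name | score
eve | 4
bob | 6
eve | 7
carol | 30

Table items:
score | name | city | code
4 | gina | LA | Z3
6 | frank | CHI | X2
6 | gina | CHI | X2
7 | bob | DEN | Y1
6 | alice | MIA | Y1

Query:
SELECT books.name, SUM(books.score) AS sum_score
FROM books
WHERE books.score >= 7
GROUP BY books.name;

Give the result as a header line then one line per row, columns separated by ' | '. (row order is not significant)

== RESULT ==
books.name | sum_score
eve | 7
carol | 30

Derivation:
After WHERE (2 rows):
books.name | books.score
eve | 7
carol | 30
After GROUP BY (2 rows):
books.name | sum_score
eve | 7
carol | 30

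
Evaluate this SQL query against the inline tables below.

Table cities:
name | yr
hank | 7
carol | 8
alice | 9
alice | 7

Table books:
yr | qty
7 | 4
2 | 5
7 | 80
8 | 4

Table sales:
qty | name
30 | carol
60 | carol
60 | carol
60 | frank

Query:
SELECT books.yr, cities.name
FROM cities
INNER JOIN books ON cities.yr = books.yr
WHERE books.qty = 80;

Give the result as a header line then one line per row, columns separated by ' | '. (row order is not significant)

== RESULT ==
books.yr | cities.name
7 | hank
7 | alice

Derivation:
After JOIN books (5 rows):
cities.name | cities.yr | books.yr | books.qty
hank | 7 | 7 | 4
hank | 7 | 7 | 80
carol | 8 | 8 | 4
alice | 7 | 7 | 4
alice | 7 | 7 | 80
After WHERE (2 rows):
cities.name | cities.yr | books.yr | books.qty
hank | 7 | 7 | 80
alice | 7 | 7 | 80
After SELECT (2 rows):
books.yr | cities.name
7 | hank
7 | alice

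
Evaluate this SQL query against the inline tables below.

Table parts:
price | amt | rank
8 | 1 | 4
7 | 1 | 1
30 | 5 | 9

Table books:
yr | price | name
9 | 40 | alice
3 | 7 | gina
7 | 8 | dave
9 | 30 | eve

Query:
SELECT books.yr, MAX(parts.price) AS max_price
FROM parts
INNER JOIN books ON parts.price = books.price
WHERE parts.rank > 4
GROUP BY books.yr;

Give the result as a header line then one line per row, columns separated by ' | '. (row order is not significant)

== RESULT ==
books.yr | max_price
9 | 30

Derivation:
After JOIN books (3 rows):
parts.price | parts.amt | parts.rank | books.yr | books.price | books.name
8 | 1 | 4 | 7 | 8 | dave
7 | 1 | 1 | 3 | 7 | gina
30 | 5 | 9 | 9 | 30 | eve
After WHERE (1 rows):
parts.price | parts.amt | parts.rank | books.yr | books.price | books.name
30 | 5 | 9 | 9 | 30 | eve
After GROUP BY (1 rows):
books.yr | max_price
9 | 30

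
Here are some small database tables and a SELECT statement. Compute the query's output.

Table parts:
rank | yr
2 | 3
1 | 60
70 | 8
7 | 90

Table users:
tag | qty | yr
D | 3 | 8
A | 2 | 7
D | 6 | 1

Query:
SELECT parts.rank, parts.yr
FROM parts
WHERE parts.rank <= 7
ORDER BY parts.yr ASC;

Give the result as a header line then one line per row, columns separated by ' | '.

== RESULT ==
parts.rank | parts.yr
2 | 3
1 | 60
7 | 90

Derivation:
After WHERE (3 rows):
parts.rank | parts.yr
2 | 3
1 | 60
7 | 90
After SELECT (3 rows):
parts.rank | parts.yr
2 | 3
1 | 60
7 | 90
After ORDER BY (3 rows):
parts.rank | parts.yr
2 | 3
1 | 60
7 | 90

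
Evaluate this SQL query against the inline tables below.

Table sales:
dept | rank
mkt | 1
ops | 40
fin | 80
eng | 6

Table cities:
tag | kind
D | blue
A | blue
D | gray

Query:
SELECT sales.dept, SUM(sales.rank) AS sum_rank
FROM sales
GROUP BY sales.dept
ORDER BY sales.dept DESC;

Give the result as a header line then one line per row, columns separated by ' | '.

After GROUP BY (4 rows):
sales.dept | sum_rank
mkt | 1
ops | 40
fin | 80
eng | 6
After ORDER BY (4 rows):
sales.dept | sum_rank
ops | 40
mkt | 1
fin | 80
eng | 6

== RESULT ==
sales.dept | sum_rank
ops | 40
mkt | 1
fin | 80
eng | 6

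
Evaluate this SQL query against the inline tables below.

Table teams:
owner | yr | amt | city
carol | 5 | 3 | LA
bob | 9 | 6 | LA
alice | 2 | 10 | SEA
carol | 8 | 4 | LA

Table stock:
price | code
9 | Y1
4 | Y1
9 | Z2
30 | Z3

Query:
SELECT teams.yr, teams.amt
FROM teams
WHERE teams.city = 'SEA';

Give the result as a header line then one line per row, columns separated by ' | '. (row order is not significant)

After WHERE (1 rows):
teams.owner | teams.yr | teams.amt | teams.city
alice | 2 | 10 | SEA
After SELECT (1 rows):
teams.yr | teams.amt
2 | 10

== RESULT ==
teams.yr | teams.amt
2 | 10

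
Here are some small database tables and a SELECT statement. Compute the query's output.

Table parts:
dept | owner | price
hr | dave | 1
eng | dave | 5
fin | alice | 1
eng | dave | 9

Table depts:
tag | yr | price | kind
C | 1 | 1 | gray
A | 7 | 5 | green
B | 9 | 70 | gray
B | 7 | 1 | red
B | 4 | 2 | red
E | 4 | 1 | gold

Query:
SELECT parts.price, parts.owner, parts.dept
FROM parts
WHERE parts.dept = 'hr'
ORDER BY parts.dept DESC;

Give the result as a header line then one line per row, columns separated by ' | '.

After WHERE (1 rows):
parts.dept | parts.owner | parts.price
hr | dave | 1
After SELECT (1 rows):
parts.price | parts.owner | parts.dept
1 | dave | hr
After ORDER BY (1 rows):
parts.price | parts.owner | parts.dept
1 | dave | hr

== RESULT ==
parts.price | parts.owner | parts.dept
1 | dave | hr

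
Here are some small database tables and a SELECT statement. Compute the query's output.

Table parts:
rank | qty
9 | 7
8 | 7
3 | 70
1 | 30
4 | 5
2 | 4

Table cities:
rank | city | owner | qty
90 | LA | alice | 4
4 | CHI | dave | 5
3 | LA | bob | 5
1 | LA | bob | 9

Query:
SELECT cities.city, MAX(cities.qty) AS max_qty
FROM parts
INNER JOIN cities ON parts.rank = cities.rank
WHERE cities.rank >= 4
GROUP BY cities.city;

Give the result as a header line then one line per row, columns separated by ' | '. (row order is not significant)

== RESULT ==
cities.city | max_qty
CHI | 5

Derivation:
After JOIN cities (3 rows):
parts.rank | parts.qty | cities.rank | cities.city | cities.owner | cities.qty
3 | 70 | 3 | LA | bob | 5
1 | 30 | 1 | LA | bob | 9
4 | 5 | 4 | CHI | dave | 5
After WHERE (1 rows):
parts.rank | parts.qty | cities.rank | cities.city | cities.owner | cities.qty
4 | 5 | 4 | CHI | dave | 5
After GROUP BY (1 rows):
cities.city | max_qty
CHI | 5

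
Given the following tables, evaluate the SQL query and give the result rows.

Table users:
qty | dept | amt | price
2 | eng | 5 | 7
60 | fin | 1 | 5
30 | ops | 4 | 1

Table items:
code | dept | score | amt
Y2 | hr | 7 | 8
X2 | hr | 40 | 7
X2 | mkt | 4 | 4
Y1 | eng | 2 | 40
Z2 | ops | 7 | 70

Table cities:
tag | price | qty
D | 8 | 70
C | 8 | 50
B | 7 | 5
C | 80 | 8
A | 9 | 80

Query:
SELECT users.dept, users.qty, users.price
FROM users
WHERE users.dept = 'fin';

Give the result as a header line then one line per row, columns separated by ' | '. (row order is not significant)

After WHERE (1 rows):
users.qty | users.dept | users.amt | users.price
60 | fin | 1 | 5
After SELECT (1 rows):
users.dept | users.qty | users.price
fin | 60 | 5

== RESULT ==
users.dept | users.qty | users.price
fin | 60 | 5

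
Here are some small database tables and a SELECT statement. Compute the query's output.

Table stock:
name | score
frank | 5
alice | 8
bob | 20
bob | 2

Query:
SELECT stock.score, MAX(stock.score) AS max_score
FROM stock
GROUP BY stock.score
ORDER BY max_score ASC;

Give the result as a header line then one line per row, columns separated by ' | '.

After GROUP BY (4 rows):
stock.score | max_score
5 | 5
8 | 8
20 | 20
2 | 2
After ORDER BY (4 rows):
stock.score | max_score
2 | 2
5 | 5
8 | 8
20 | 20

== RESULT ==
stock.score | max_score
2 | 2
5 | 5
8 | 8
20 | 20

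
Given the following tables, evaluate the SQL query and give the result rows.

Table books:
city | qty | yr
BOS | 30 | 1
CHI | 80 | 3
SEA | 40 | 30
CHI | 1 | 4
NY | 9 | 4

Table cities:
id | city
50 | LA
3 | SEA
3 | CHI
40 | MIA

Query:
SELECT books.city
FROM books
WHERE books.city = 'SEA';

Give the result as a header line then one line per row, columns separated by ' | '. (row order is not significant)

== RESULT ==
books.city
SEA

Derivation:
After WHERE (1 rows):
books.city | books.qty | books.yr
SEA | 40 | 30
After SELECT (1 rows):
books.city
SEA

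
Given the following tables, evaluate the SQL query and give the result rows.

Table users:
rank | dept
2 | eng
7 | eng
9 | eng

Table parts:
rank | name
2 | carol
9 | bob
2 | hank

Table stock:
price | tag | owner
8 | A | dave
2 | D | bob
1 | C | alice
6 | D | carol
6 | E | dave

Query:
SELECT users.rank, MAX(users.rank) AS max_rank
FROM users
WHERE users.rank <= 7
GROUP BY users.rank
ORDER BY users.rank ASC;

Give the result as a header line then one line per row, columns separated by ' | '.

== RESULT ==
users.rank | max_rank
2 | 2
7 | 7

Derivation:
After WHERE (2 rows):
users.rank | users.dept
2 | eng
7 | eng
After GROUP BY (2 rows):
users.rank | max_rank
2 | 2
7 | 7
After ORDER BY (2 rows):
users.rank | max_rank
2 | 2
7 | 7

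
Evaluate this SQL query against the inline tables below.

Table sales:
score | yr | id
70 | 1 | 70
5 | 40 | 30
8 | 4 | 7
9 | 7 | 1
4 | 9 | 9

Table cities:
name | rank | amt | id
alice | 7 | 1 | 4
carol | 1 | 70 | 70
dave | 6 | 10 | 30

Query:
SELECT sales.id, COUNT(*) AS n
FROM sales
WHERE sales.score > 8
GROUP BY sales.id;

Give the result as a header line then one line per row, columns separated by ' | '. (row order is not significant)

== RESULT ==
sales.id | n
70 | 1
1 | 1

Derivation:
After WHERE (2 rows):
sales.score | sales.yr | sales.id
70 | 1 | 70
9 | 7 | 1
After GROUP BY (2 rows):
sales.id | n
70 | 1
1 | 1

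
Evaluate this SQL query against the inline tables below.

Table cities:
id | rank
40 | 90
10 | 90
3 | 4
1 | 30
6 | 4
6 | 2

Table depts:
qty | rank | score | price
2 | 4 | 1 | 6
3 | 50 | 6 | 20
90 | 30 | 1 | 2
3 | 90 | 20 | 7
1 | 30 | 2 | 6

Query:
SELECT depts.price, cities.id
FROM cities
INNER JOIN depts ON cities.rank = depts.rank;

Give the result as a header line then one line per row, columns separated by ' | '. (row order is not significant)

After JOIN depts (6 rows):
cities.id | cities.rank | depts.qty | depts.rank | depts.score | depts.price
40 | 90 | 3 | 90 | 20 | 7
10 | 90 | 3 | 90 | 20 | 7
3 | 4 | 2 | 4 | 1 | 6
1 | 30 | 90 | 30 | 1 | 2
1 | 30 | 1 | 30 | 2 | 6
6 | 4 | 2 | 4 | 1 | 6
After SELECT (6 rows):
depts.price | cities.id
7 | 40
7 | 10
6 | 3
2 | 1
6 | 1
6 | 6

== RESULT ==
depts.price | cities.id
7 | 40
7 | 10
6 | 3
2 | 1
6 | 1
6 | 6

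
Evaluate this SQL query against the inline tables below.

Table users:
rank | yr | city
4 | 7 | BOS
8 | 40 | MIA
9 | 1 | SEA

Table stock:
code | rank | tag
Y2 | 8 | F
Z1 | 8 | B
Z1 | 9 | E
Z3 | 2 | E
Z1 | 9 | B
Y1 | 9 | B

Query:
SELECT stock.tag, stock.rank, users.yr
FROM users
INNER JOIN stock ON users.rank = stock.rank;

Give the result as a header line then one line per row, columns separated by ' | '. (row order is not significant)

After JOIN stock (5 rows):
users.rank | users.yr | users.city | stock.code | stock.rank | stock.tag
8 | 40 | MIA | Y2 | 8 | F
8 | 40 | MIA | Z1 | 8 | B
9 | 1 | SEA | Z1 | 9 | E
9 | 1 | SEA | Z1 | 9 | B
9 | 1 | SEA | Y1 | 9 | B
After SELECT (5 rows):
stock.tag | stock.rank | users.yr
F | 8 | 40
B | 8 | 40
E | 9 | 1
B | 9 | 1
B | 9 | 1

== RESULT ==
stock.tag | stock.rank | users.yr
F | 8 | 40
B | 8 | 40
E | 9 | 1
B | 9 | 1
B | 9 | 1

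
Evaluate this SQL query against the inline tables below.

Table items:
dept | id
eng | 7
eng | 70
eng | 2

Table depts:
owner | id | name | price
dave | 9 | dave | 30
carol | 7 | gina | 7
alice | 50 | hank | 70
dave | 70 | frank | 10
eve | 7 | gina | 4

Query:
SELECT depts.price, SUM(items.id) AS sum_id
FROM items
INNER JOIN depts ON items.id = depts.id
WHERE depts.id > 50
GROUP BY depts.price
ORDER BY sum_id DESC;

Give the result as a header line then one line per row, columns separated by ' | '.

After JOIN depts (3 rows):
items.dept | items.id | depts.owner | depts.id | depts.name | depts.price
eng | 7 | carol | 7 | gina | 7
eng | 7 | eve | 7 | gina | 4
eng | 70 | dave | 70 | frank | 10
After WHERE (1 rows):
items.dept | items.id | depts.owner | depts.id | depts.name | depts.price
eng | 70 | dave | 70 | frank | 10
After GROUP BY (1 rows):
depts.price | sum_id
10 | 70
After ORDER BY (1 rows):
depts.price | sum_id
10 | 70

== RESULT ==
depts.price | sum_id
10 | 70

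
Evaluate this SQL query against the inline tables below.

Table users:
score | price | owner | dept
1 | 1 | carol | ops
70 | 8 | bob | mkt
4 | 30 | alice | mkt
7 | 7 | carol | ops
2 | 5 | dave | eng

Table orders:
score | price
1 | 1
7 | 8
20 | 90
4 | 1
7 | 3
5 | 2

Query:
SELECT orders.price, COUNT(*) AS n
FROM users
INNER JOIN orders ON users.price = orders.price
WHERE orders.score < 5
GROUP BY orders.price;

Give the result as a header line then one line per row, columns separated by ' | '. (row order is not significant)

After JOIN orders (3 rows):
users.score | users.price | users.owner | users.dept | orders.score | orders.price
1 | 1 | carol | ops | 1 | 1
1 | 1 | carol | ops | 4 | 1
70 | 8 | bob | mkt | 7 | 8
After WHERE (2 rows):
users.score | users.price | users.owner | users.dept | orders.score | orders.price
1 | 1 | carol | ops | 1 | 1
1 | 1 | carol | ops | 4 | 1
After GROUP BY (1 rows):
orders.price | n
1 | 2

== RESULT ==
orders.price | n
1 | 2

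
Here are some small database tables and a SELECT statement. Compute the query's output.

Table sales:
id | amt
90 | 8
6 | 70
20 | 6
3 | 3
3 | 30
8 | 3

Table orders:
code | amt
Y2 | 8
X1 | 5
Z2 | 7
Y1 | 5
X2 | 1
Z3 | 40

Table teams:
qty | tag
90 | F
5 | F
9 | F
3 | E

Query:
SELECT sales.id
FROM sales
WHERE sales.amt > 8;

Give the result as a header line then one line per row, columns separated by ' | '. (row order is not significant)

== RESULT ==
sales.id
6
3

Derivation:
After WHERE (2 rows):
sales.id | sales.amt
6 | 70
3 | 30
After SELECT (2 rows):
sales.id
6
3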